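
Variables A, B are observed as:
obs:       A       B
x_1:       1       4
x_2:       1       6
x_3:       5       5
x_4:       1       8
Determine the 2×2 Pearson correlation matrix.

Step 1 — column means:
  mean(A) = (1 + 1 + 5 + 1) / 4 = 8/4 = 2
  mean(B) = (4 + 6 + 5 + 8) / 4 = 23/4 = 5.75

Step 2 — sample variances and covariances s[i,j] = (1/(n-1)) · Σ_k (x_{k,i} - mean_i) · (x_{k,j} - mean_j), with n-1 = 3:
  s[A,A] = ((-1)·(-1) + (-1)·(-1) + (3)·(3) + (-1)·(-1)) / 3 = 12/3 = 4
  s[A,B] = ((-1)·(-1.75) + (-1)·(0.25) + (3)·(-0.75) + (-1)·(2.25)) / 3 = -3/3 = -1
  s[B,B] = ((-1.75)·(-1.75) + (0.25)·(0.25) + (-0.75)·(-0.75) + (2.25)·(2.25)) / 3 = 8.75/3 = 2.9167
  Sample standard deviations s_i = √(s[i,i]):
  s(A) = √(4) = 2
  s(B) = √(2.9167) = 1.7078

Step 3 — r_{ij} = s_{ij} / (s_i · s_j):
  r[A,A] = 1 (diagonal).
  r[A,B] = -1 / (2 · 1.7078) = -1 / 3.4157 = -0.2928
  r[B,B] = 1 (diagonal).

R is symmetric with unit diagonal. Assembling:

R = [[1, -0.2928],
 [-0.2928, 1]]


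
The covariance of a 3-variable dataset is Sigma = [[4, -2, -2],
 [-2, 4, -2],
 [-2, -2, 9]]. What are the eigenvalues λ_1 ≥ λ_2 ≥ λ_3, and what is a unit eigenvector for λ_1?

Step 1 — characteristic polynomial p(λ) = det(λI - Sigma) = λ³ - tr·λ² + c_1·λ - det, where tr = trace, c_1 = sum of the principal 2×2 minors, det = det(Sigma):
  tr = 4 + 4 + 9 = 17,
  c_1 = (4·4 - (-2)²) + (4·9 - (-2)²) + (4·9 - (-2)²) = 12 + 32 + 32 = 76,
  det = 4·(4·9 - (-2)²) - (-2)·((-2)·9 - (-2)·(-2)) + (-2)·((-2)·(-2) - 4·(-2)) = 4·(32) - (-2)·(-22) + (-2)·(12) = 60.
  So p(λ) = λ³ - 17λ² + 76λ - 60.
Step 2 — look for an integer root (rational root theorem: any rational root is an integer divisor of 60). Testing λ = 1:
  p(1) = 1 - 17 + 76 - 60 = 0  ✓
  Dividing out (λ - 1): p(λ) = (λ - 1)(λ² - 16λ + 60).
Step 3 — remaining eigenvalues from the quadratic λ² - 16λ + 60 = 0:
  Δ = 16² - 4·60 = 256 - 240 = 16,  λ = (16 ± √16)/2 = (16 ± 4)/2 = 10 or 6.
  Sorted: λ_1 = 10,  λ_2 = 6,  λ_3 = 1  (check: sum = 17 = tr ✓).

Step 4 — unit eigenvector for λ_1 = 10: v spans the null space of (Sigma - λ_1 I), whose rows are
  r_1 = (-6, -2, -2),  r_2 = (-2, -6, -2),  r_3 = (-2, -2, -1).
  v is orthogonal to every row, so take v ∝ r_1 × r_2 = ((-2)·(-2) - (-2)·(-6), (-2)·(-2) - (-6)·(-2), (-6)·(-6) - (-2)·(-2)) = (-8, -8, 32).
  Rescale (divide by 8; multiply by -1 so the first nonzero entry is positive): u = (1, 1, -4).
  ||u|| = √((1)² + (1)² + (-4)²) = √(18) ≈ 4.2426,  v_1 = u/||u|| ≈ (0.2357, 0.2357, -0.9428) (||v_1|| = 1).

λ_1 = 10,  λ_2 = 6,  λ_3 = 1;  v_1 ≈ (0.2357, 0.2357, -0.9428)


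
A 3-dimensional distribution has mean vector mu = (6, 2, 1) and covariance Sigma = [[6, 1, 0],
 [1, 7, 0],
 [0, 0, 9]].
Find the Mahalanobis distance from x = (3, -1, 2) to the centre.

Step 1 — centre the observation: (x - mu) = (-3, -3, 1).

Step 2 — invert Sigma (cofactor / det for 3×3, or solve directly):
  Sigma^{-1} = [[0.1707, -0.0244, 0],
 [-0.0244, 0.1463, 0],
 [0, 0, 0.1111]].

Step 3 — form the quadratic (x - mu)^T · Sigma^{-1} · (x - mu):
  Sigma^{-1} · (x - mu) = (-0.439, -0.3659, 0.1111).
  (x - mu)^T · [Sigma^{-1} · (x - mu)] = (-3)·(-0.439) + (-3)·(-0.3659) + (1)·(0.1111) = 2.5257.

Step 4 — take square root: d = √(2.5257) ≈ 1.5893.

d(x, mu) = √(2.5257) ≈ 1.5893


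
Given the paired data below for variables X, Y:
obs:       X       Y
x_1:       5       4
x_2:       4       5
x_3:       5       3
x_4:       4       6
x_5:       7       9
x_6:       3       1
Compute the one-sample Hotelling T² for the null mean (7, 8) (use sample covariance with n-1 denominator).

Step 1 — sample mean vector:
  mean(X) = (5 + 4 + 5 + 4 + 7 + 3) / 6 = 28/6 = 4.6667
  mean(Y) = (4 + 5 + 3 + 6 + 9 + 1) / 6 = 28/6 = 4.6667
  x̄ = (4.6667, 4.6667),  deviation x̄ - mu_0 = (4.6667, 4.6667) - (7, 8) = (-2.3333, -3.3333).

Step 2 — sample covariance matrix, S[i,j] = (1/(n-1)) · Σ_k (x_{k,i} - mean_i) · (x_{k,j} - mean_j), divisor n-1 = 5:
  S[X,X] = ((0.3333)·(0.3333) + (-0.6667)·(-0.6667) + (0.3333)·(0.3333) + (-0.6667)·(-0.6667) + (2.3333)·(2.3333) + (-1.6667)·(-1.6667)) / 5 = 9.3333/5 = 1.8667
  S[X,Y] = ((0.3333)·(-0.6667) + (-0.6667)·(0.3333) + (0.3333)·(-1.6667) + (-0.6667)·(1.3333) + (2.3333)·(4.3333) + (-1.6667)·(-3.6667)) / 5 = 14.3333/5 = 2.8667
  S[Y,Y] = ((-0.6667)·(-0.6667) + (0.3333)·(0.3333) + (-1.6667)·(-1.6667) + (1.3333)·(1.3333) + (4.3333)·(4.3333) + (-3.6667)·(-3.6667)) / 5 = 37.3333/5 = 7.4667
  S = [[1.8667, 2.8667],
 [2.8667, 7.4667]].

Step 3 — invert S. det(S) = 1.8667·7.4667 - (2.8667)² = 5.72.
  S^{-1} = (1/det) · [[d, -b], [-b, a]] = [[1.3054, -0.5012],
 [-0.5012, 0.3263]].

Step 4 — quadratic form (x̄ - mu_0)^T · S^{-1} · (x̄ - mu_0):
  S^{-1} · (x̄ - mu_0) = (-1.3753, 0.0816),
  (x̄ - mu_0)^T · [...] = (-2.3333)·(-1.3753) + (-3.3333)·(0.0816) = 2.9371.

Step 5 — scale by n: T² = 6 · 2.9371 = 17.6224.

T² ≈ 17.6224


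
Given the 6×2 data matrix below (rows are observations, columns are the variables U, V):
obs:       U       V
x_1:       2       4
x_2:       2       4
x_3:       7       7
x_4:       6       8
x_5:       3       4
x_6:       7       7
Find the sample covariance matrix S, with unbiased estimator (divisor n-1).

Step 1 — column means:
  mean(U) = (2 + 2 + 7 + 6 + 3 + 7) / 6 = 27/6 = 4.5
  mean(V) = (4 + 4 + 7 + 8 + 4 + 7) / 6 = 34/6 = 5.6667

Step 2 — sample covariance S[i,j] = (1/(n-1)) · Σ_k (x_{k,i} - mean_i) · (x_{k,j} - mean_j), with n-1 = 5.
  S[U,U] = ((-2.5)·(-2.5) + (-2.5)·(-2.5) + (2.5)·(2.5) + (1.5)·(1.5) + (-1.5)·(-1.5) + (2.5)·(2.5)) / 5 = 29.5/5 = 5.9
  S[U,V] = ((-2.5)·(-1.6667) + (-2.5)·(-1.6667) + (2.5)·(1.3333) + (1.5)·(2.3333) + (-1.5)·(-1.6667) + (2.5)·(1.3333)) / 5 = 21/5 = 4.2
  S[V,V] = ((-1.6667)·(-1.6667) + (-1.6667)·(-1.6667) + (1.3333)·(1.3333) + (2.3333)·(2.3333) + (-1.6667)·(-1.6667) + (1.3333)·(1.3333)) / 5 = 17.3333/5 = 3.4667

S is symmetric (S[j,i] = S[i,j]). Assembling:

S = [[5.9, 4.2],
 [4.2, 3.4667]]


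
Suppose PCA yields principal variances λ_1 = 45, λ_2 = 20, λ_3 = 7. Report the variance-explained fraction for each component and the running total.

Step 1 — total variance = trace(Sigma) = Σ λ_i = 45 + 20 + 7 = 72.

Step 2 — fraction explained by component i = λ_i / Σ λ:
  PC1: 45/72 = 0.625
  PC2: 20/72 = 0.2778
  PC3: 7/72 = 0.0972

Step 3 — cumulative fraction after k components = (λ_1 + ... + λ_k) / Σ λ:
  k = 1: 45/72 = 0.625
  k = 2: (45 + 20)/72 = 65/72 = 0.9028
  k = 3: (45 + 20 + 7)/72 = 72/72 = 1

Summary (fraction, with percent):

explained: PC1 0.625 (62.5%), PC2 0.2778 (27.78%), PC3 0.0972 (9.72%);  cumulative: 0.625, 0.9028, 1


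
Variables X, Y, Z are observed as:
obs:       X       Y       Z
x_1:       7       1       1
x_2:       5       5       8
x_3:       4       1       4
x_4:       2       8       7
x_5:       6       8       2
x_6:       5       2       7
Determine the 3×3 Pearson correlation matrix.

Step 1 — column means:
  mean(X) = (7 + 5 + 4 + 2 + 6 + 5) / 6 = 29/6 = 4.8333
  mean(Y) = (1 + 5 + 1 + 8 + 8 + 2) / 6 = 25/6 = 4.1667
  mean(Z) = (1 + 8 + 4 + 7 + 2 + 7) / 6 = 29/6 = 4.8333

Step 2 — sample variances and covariances s[i,j] = (1/(n-1)) · Σ_k (x_{k,i} - mean_i) · (x_{k,j} - mean_j), with n-1 = 5:
  s[X,X] = ((2.1667)·(2.1667) + (0.1667)·(0.1667) + (-0.8333)·(-0.8333) + (-2.8333)·(-2.8333) + (1.1667)·(1.1667) + (0.1667)·(0.1667)) / 5 = 14.8333/5 = 2.9667
  s[X,Y] = ((2.1667)·(-3.1667) + (0.1667)·(0.8333) + (-0.8333)·(-3.1667) + (-2.8333)·(3.8333) + (1.1667)·(3.8333) + (0.1667)·(-2.1667)) / 5 = -10.8333/5 = -2.1667
  s[X,Z] = ((2.1667)·(-3.8333) + (0.1667)·(3.1667) + (-0.8333)·(-0.8333) + (-2.8333)·(2.1667) + (1.1667)·(-2.8333) + (0.1667)·(2.1667)) / 5 = -16.1667/5 = -3.2333
  s[Y,Y] = ((-3.1667)·(-3.1667) + (0.8333)·(0.8333) + (-3.1667)·(-3.1667) + (3.8333)·(3.8333) + (3.8333)·(3.8333) + (-2.1667)·(-2.1667)) / 5 = 54.8333/5 = 10.9667
  s[Y,Z] = ((-3.1667)·(-3.8333) + (0.8333)·(3.1667) + (-3.1667)·(-0.8333) + (3.8333)·(2.1667) + (3.8333)·(-2.8333) + (-2.1667)·(2.1667)) / 5 = 10.1667/5 = 2.0333
  s[Z,Z] = ((-3.8333)·(-3.8333) + (3.1667)·(3.1667) + (-0.8333)·(-0.8333) + (2.1667)·(2.1667) + (-2.8333)·(-2.8333) + (2.1667)·(2.1667)) / 5 = 42.8333/5 = 8.5667
  Sample standard deviations s_i = √(s[i,i]):
  s(X) = √(2.9667) = 1.7224
  s(Y) = √(10.9667) = 3.3116
  s(Z) = √(8.5667) = 2.9269

Step 3 — r_{ij} = s_{ij} / (s_i · s_j):
  r[X,X] = 1 (diagonal).
  r[X,Y] = -2.1667 / (1.7224 · 3.3116) = -2.1667 / 5.7039 = -0.3799
  r[X,Z] = -3.2333 / (1.7224 · 2.9269) = -3.2333 / 5.0413 = -0.6414
  r[Y,Y] = 1 (diagonal).
  r[Y,Z] = 2.0333 / (3.3116 · 2.9269) = 2.0333 / 9.6927 = 0.2098
  r[Z,Z] = 1 (diagonal).

R is symmetric with unit diagonal. Assembling:

R = [[1, -0.3799, -0.6414],
 [-0.3799, 1, 0.2098],
 [-0.6414, 0.2098, 1]]


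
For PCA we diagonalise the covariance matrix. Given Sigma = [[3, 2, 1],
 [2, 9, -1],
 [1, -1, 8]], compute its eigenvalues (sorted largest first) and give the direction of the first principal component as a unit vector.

Step 1 — characteristic polynomial p(λ) = det(λI - Sigma) = λ³ - tr·λ² + c_1·λ - det, where tr = trace, c_1 = sum of the principal 2×2 minors, det = det(Sigma):
  tr = 3 + 9 + 8 = 20,
  c_1 = (3·9 - (2)²) + (3·8 - (1)²) + (9·8 - (-1)²) = 23 + 23 + 71 = 117,
  det = 3·(9·8 - (-1)²) - (2)·((2)·8 - (-1)·(1)) + (1)·((2)·(-1) - 9·(1)) = 3·(71) - (2)·(17) + (1)·(-11) = 168.
  So p(λ) = λ³ - 20λ² + 117λ - 168.
Step 2 — look for an integer root (rational root theorem: any rational root is an integer divisor of 168). Testing λ = 8:
  p(8) = 512 - 1280 + 936 - 168 = 0  ✓
  Dividing out (λ - 8): p(λ) = (λ - 8)(λ² - 12λ + 21).
Step 3 — remaining eigenvalues from the quadratic λ² - 12λ + 21 = 0:
  Δ = 12² - 4·21 = 144 - 84 = 60,  λ = (12 ± √60)/2 = (12 ± 7.746)/2 ≈ 9.873 or 2.127.
  Sorted: λ_1 = 9.873,  λ_2 = 8,  λ_3 = 2.127  (check: sum = 20 = tr ✓).

Step 4 — unit eigenvector for λ_1 ≈ 9.873: v spans the null space of (Sigma - λ_1 I), whose rows are
  r_1 = (-6.873, 2, 1),  r_2 = (2, -0.873, -1),  r_3 = (1, -1, -1.873).
  v is orthogonal to every row, so take v ∝ r_1 × r_2 = ((2)·(-1) - (1)·(-0.873), (1)·(2) - (-6.873)·(-1), (-6.873)·(-0.873) - (2)·(2)) ≈ (-1.127, -4.873, 2).
  Rescale (multiply by -1 so the first nonzero entry is positive): u = (1.127, 4.873, -2).
  ||u|| = √((1.127)² + (4.873)² + (-2)²) = √(29.0161) ≈ 5.3867,  v_1 = u/||u|| ≈ (0.2092, 0.9046, -0.3713) (||v_1|| = 1).

λ_1 = 9.873,  λ_2 = 8,  λ_3 = 2.127;  v_1 ≈ (0.2092, 0.9046, -0.3713)


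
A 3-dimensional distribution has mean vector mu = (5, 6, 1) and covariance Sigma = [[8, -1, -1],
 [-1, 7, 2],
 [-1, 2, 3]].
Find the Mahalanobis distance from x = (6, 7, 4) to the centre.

Step 1 — centre the observation: (x - mu) = (1, 1, 3).

Step 2 — invert Sigma (cofactor / det for 3×3, or solve directly):
  Sigma^{-1} = [[0.1308, 0.0077, 0.0385],
 [0.0077, 0.1769, -0.1154],
 [0.0385, -0.1154, 0.4231]].

Step 3 — form the quadratic (x - mu)^T · Sigma^{-1} · (x - mu):
  Sigma^{-1} · (x - mu) = (0.2538, -0.1615, 1.1923).
  (x - mu)^T · [Sigma^{-1} · (x - mu)] = (1)·(0.2538) + (1)·(-0.1615) + (3)·(1.1923) = 3.6692.

Step 4 — take square root: d = √(3.6692) ≈ 1.9155.

d(x, mu) = √(3.6692) ≈ 1.9155


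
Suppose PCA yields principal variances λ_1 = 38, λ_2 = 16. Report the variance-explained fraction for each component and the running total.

Step 1 — total variance = trace(Sigma) = Σ λ_i = 38 + 16 = 54.

Step 2 — fraction explained by component i = λ_i / Σ λ:
  PC1: 38/54 = 0.7037
  PC2: 16/54 = 0.2963

Step 3 — cumulative fraction after k components = (λ_1 + ... + λ_k) / Σ λ:
  k = 1: 38/54 = 0.7037
  k = 2: (38 + 16)/54 = 54/54 = 1

Summary (fraction, with percent):

explained: PC1 0.7037 (70.37%), PC2 0.2963 (29.63%);  cumulative: 0.7037, 1


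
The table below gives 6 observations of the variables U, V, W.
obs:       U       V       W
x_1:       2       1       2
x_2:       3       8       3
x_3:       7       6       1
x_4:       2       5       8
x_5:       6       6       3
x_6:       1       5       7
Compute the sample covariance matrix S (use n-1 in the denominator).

Step 1 — column means:
  mean(U) = (2 + 3 + 7 + 2 + 6 + 1) / 6 = 21/6 = 3.5
  mean(V) = (1 + 8 + 6 + 5 + 6 + 5) / 6 = 31/6 = 5.1667
  mean(W) = (2 + 3 + 1 + 8 + 3 + 7) / 6 = 24/6 = 4

Step 2 — sample covariance S[i,j] = (1/(n-1)) · Σ_k (x_{k,i} - mean_i) · (x_{k,j} - mean_j), with n-1 = 5.
  S[U,U] = ((-1.5)·(-1.5) + (-0.5)·(-0.5) + (3.5)·(3.5) + (-1.5)·(-1.5) + (2.5)·(2.5) + (-2.5)·(-2.5)) / 5 = 29.5/5 = 5.9
  S[U,V] = ((-1.5)·(-4.1667) + (-0.5)·(2.8333) + (3.5)·(0.8333) + (-1.5)·(-0.1667) + (2.5)·(0.8333) + (-2.5)·(-0.1667)) / 5 = 10.5/5 = 2.1
  S[U,W] = ((-1.5)·(-2) + (-0.5)·(-1) + (3.5)·(-3) + (-1.5)·(4) + (2.5)·(-1) + (-2.5)·(3)) / 5 = -23/5 = -4.6
  S[V,V] = ((-4.1667)·(-4.1667) + (2.8333)·(2.8333) + (0.8333)·(0.8333) + (-0.1667)·(-0.1667) + (0.8333)·(0.8333) + (-0.1667)·(-0.1667)) / 5 = 26.8333/5 = 5.3667
  S[V,W] = ((-4.1667)·(-2) + (2.8333)·(-1) + (0.8333)·(-3) + (-0.1667)·(4) + (0.8333)·(-1) + (-0.1667)·(3)) / 5 = 1/5 = 0.2
  S[W,W] = ((-2)·(-2) + (-1)·(-1) + (-3)·(-3) + (4)·(4) + (-1)·(-1) + (3)·(3)) / 5 = 40/5 = 8

S is symmetric (S[j,i] = S[i,j]). Assembling:

S = [[5.9, 2.1, -4.6],
 [2.1, 5.3667, 0.2],
 [-4.6, 0.2, 8]]


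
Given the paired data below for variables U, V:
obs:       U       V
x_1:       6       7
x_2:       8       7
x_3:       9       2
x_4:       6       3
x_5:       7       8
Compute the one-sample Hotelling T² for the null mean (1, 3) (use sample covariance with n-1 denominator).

Step 1 — sample mean vector:
  mean(U) = (6 + 8 + 9 + 6 + 7) / 5 = 36/5 = 7.2
  mean(V) = (7 + 7 + 2 + 3 + 8) / 5 = 27/5 = 5.4
  x̄ = (7.2, 5.4),  deviation x̄ - mu_0 = (7.2, 5.4) - (1, 3) = (6.2, 2.4).

Step 2 — sample covariance matrix, S[i,j] = (1/(n-1)) · Σ_k (x_{k,i} - mean_i) · (x_{k,j} - mean_j), divisor n-1 = 4:
  S[U,U] = ((-1.2)·(-1.2) + (0.8)·(0.8) + (1.8)·(1.8) + (-1.2)·(-1.2) + (-0.2)·(-0.2)) / 4 = 6.8/4 = 1.7
  S[U,V] = ((-1.2)·(1.6) + (0.8)·(1.6) + (1.8)·(-3.4) + (-1.2)·(-2.4) + (-0.2)·(2.6)) / 4 = -4.4/4 = -1.1
  S[V,V] = ((1.6)·(1.6) + (1.6)·(1.6) + (-3.4)·(-3.4) + (-2.4)·(-2.4) + (2.6)·(2.6)) / 4 = 29.2/4 = 7.3
  S = [[1.7, -1.1],
 [-1.1, 7.3]].

Step 3 — invert S. det(S) = 1.7·7.3 - (-1.1)² = 11.2.
  S^{-1} = (1/det) · [[d, -b], [-b, a]] = [[0.6518, 0.0982],
 [0.0982, 0.1518]].

Step 4 — quadratic form (x̄ - mu_0)^T · S^{-1} · (x̄ - mu_0):
  S^{-1} · (x̄ - mu_0) = (4.2768, 0.9732),
  (x̄ - mu_0)^T · [...] = (6.2)·(4.2768) + (2.4)·(0.9732) = 28.8518.

Step 5 — scale by n: T² = 5 · 28.8518 = 144.2589.

T² ≈ 144.2589


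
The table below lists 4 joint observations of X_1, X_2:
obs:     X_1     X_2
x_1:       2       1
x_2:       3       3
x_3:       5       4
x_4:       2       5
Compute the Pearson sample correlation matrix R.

Step 1 — column means:
  mean(X_1) = (2 + 3 + 5 + 2) / 4 = 12/4 = 3
  mean(X_2) = (1 + 3 + 4 + 5) / 4 = 13/4 = 3.25

Step 2 — sample variances and covariances s[i,j] = (1/(n-1)) · Σ_k (x_{k,i} - mean_i) · (x_{k,j} - mean_j), with n-1 = 3:
  s[X_1,X_1] = ((-1)·(-1) + (0)·(0) + (2)·(2) + (-1)·(-1)) / 3 = 6/3 = 2
  s[X_1,X_2] = ((-1)·(-2.25) + (0)·(-0.25) + (2)·(0.75) + (-1)·(1.75)) / 3 = 2/3 = 0.6667
  s[X_2,X_2] = ((-2.25)·(-2.25) + (-0.25)·(-0.25) + (0.75)·(0.75) + (1.75)·(1.75)) / 3 = 8.75/3 = 2.9167
  Sample standard deviations s_i = √(s[i,i]):
  s(X_1) = √(2) = 1.4142
  s(X_2) = √(2.9167) = 1.7078

Step 3 — r_{ij} = s_{ij} / (s_i · s_j):
  r[X_1,X_1] = 1 (diagonal).
  r[X_1,X_2] = 0.6667 / (1.4142 · 1.7078) = 0.6667 / 2.4152 = 0.276
  r[X_2,X_2] = 1 (diagonal).

R is symmetric with unit diagonal. Assembling:

R = [[1, 0.276],
 [0.276, 1]]


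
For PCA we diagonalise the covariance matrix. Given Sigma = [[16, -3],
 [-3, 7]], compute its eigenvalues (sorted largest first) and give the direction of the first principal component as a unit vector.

Step 1 — characteristic polynomial of 2×2 Sigma:
  det(Sigma - λI) = λ² - trace · λ + det = 0.
  trace = 16 + 7 = 23, det = 16·7 - (-3)² = 103.
Step 2 — discriminant:
  Δ = trace² - 4·det = 529 - 412 = 117.
Step 3 — eigenvalues:
  λ = (trace ± √Δ)/2 = (23 ± 10.8167)/2,
  λ_1 = 16.9083,  λ_2 = 6.0917.

Step 4 — unit eigenvector for λ_1: solve (Sigma - λ_1 I)v = 0. First row:
  (16 - 16.9083)·v_x + (-3)·v_y = 0, i.e. (-0.9083)·v_x + (-3)·v_y = 0,
  so v ∝ (b, λ_1 - a) = (-3, 0.9083); multiply by -1 so the first entry is positive: u = (3, -0.9083).
  ||u|| = √((3)² + (-0.9083)²) = √(9.8251) ≈ 3.1345,
  v_1 = u/||u|| ≈ (0.9571, -0.2898) (||v_1|| = 1).

λ_1 = 16.9083,  λ_2 = 6.0917;  v_1 ≈ (0.9571, -0.2898)


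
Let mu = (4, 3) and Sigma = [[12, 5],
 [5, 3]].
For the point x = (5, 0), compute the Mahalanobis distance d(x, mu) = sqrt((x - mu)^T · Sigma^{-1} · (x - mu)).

Step 1 — centre the observation: (x - mu) = (1, -3).

Step 2 — invert Sigma. det(Sigma) = 12·3 - (5)² = 11.
  Sigma^{-1} = (1/det) · [[d, -b], [-b, a]] = [[0.2727, -0.4545],
 [-0.4545, 1.0909]].

Step 3 — form the quadratic (x - mu)^T · Sigma^{-1} · (x - mu):
  Sigma^{-1} · (x - mu) = (1.6364, -3.7273).
  (x - mu)^T · [Sigma^{-1} · (x - mu)] = (1)·(1.6364) + (-3)·(-3.7273) = 12.8182.

Step 4 — take square root: d = √(12.8182) ≈ 3.5802.

d(x, mu) = √(12.8182) ≈ 3.5802


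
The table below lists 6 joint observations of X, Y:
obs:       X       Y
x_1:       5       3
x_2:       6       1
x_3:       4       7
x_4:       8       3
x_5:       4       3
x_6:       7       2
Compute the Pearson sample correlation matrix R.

Step 1 — column means:
  mean(X) = (5 + 6 + 4 + 8 + 4 + 7) / 6 = 34/6 = 5.6667
  mean(Y) = (3 + 1 + 7 + 3 + 3 + 2) / 6 = 19/6 = 3.1667

Step 2 — sample variances and covariances s[i,j] = (1/(n-1)) · Σ_k (x_{k,i} - mean_i) · (x_{k,j} - mean_j), with n-1 = 5:
  s[X,X] = ((-0.6667)·(-0.6667) + (0.3333)·(0.3333) + (-1.6667)·(-1.6667) + (2.3333)·(2.3333) + (-1.6667)·(-1.6667) + (1.3333)·(1.3333)) / 5 = 13.3333/5 = 2.6667
  s[X,Y] = ((-0.6667)·(-0.1667) + (0.3333)·(-2.1667) + (-1.6667)·(3.8333) + (2.3333)·(-0.1667) + (-1.6667)·(-0.1667) + (1.3333)·(-1.1667)) / 5 = -8.6667/5 = -1.7333
  s[Y,Y] = ((-0.1667)·(-0.1667) + (-2.1667)·(-2.1667) + (3.8333)·(3.8333) + (-0.1667)·(-0.1667) + (-0.1667)·(-0.1667) + (-1.1667)·(-1.1667)) / 5 = 20.8333/5 = 4.1667
  Sample standard deviations s_i = √(s[i,i]):
  s(X) = √(2.6667) = 1.633
  s(Y) = √(4.1667) = 2.0412

Step 3 — r_{ij} = s_{ij} / (s_i · s_j):
  r[X,X] = 1 (diagonal).
  r[X,Y] = -1.7333 / (1.633 · 2.0412) = -1.7333 / 3.3333 = -0.52
  r[Y,Y] = 1 (diagonal).

R is symmetric with unit diagonal. Assembling:

R = [[1, -0.52],
 [-0.52, 1]]


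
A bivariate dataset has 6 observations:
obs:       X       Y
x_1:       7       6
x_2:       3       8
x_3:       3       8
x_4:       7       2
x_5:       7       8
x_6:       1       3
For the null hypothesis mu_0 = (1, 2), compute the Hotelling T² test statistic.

Step 1 — sample mean vector:
  mean(X) = (7 + 3 + 3 + 7 + 7 + 1) / 6 = 28/6 = 4.6667
  mean(Y) = (6 + 8 + 8 + 2 + 8 + 3) / 6 = 35/6 = 5.8333
  x̄ = (4.6667, 5.8333),  deviation x̄ - mu_0 = (4.6667, 5.8333) - (1, 2) = (3.6667, 3.8333).

Step 2 — sample covariance matrix, S[i,j] = (1/(n-1)) · Σ_k (x_{k,i} - mean_i) · (x_{k,j} - mean_j), divisor n-1 = 5:
  S[X,X] = ((2.3333)·(2.3333) + (-1.6667)·(-1.6667) + (-1.6667)·(-1.6667) + (2.3333)·(2.3333) + (2.3333)·(2.3333) + (-3.6667)·(-3.6667)) / 5 = 35.3333/5 = 7.0667
  S[X,Y] = ((2.3333)·(0.1667) + (-1.6667)·(2.1667) + (-1.6667)·(2.1667) + (2.3333)·(-3.8333) + (2.3333)·(2.1667) + (-3.6667)·(-2.8333)) / 5 = -0.3333/5 = -0.0667
  S[Y,Y] = ((0.1667)·(0.1667) + (2.1667)·(2.1667) + (2.1667)·(2.1667) + (-3.8333)·(-3.8333) + (2.1667)·(2.1667) + (-2.8333)·(-2.8333)) / 5 = 36.8333/5 = 7.3667
  S = [[7.0667, -0.0667],
 [-0.0667, 7.3667]].

Step 3 — invert S. det(S) = 7.0667·7.3667 - (-0.0667)² = 52.0533.
  S^{-1} = (1/det) · [[d, -b], [-b, a]] = [[0.1415, 0.0013],
 [0.0013, 0.1358]].

Step 4 — quadratic form (x̄ - mu_0)^T · S^{-1} · (x̄ - mu_0):
  S^{-1} · (x̄ - mu_0) = (0.5238, 0.5251),
  (x̄ - mu_0)^T · [...] = (3.6667)·(0.5238) + (3.8333)·(0.5251) = 3.9336.

Step 5 — scale by n: T² = 6 · 3.9336 = 23.6014.

T² ≈ 23.6014


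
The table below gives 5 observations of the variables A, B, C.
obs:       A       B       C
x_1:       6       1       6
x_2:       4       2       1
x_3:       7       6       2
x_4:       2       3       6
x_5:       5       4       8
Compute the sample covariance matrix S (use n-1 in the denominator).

Step 1 — column means:
  mean(A) = (6 + 4 + 7 + 2 + 5) / 5 = 24/5 = 4.8
  mean(B) = (1 + 2 + 6 + 3 + 4) / 5 = 16/5 = 3.2
  mean(C) = (6 + 1 + 2 + 6 + 8) / 5 = 23/5 = 4.6

Step 2 — sample covariance S[i,j] = (1/(n-1)) · Σ_k (x_{k,i} - mean_i) · (x_{k,j} - mean_j), with n-1 = 4.
  S[A,A] = ((1.2)·(1.2) + (-0.8)·(-0.8) + (2.2)·(2.2) + (-2.8)·(-2.8) + (0.2)·(0.2)) / 4 = 14.8/4 = 3.7
  S[A,B] = ((1.2)·(-2.2) + (-0.8)·(-1.2) + (2.2)·(2.8) + (-2.8)·(-0.2) + (0.2)·(0.8)) / 4 = 5.2/4 = 1.3
  S[A,C] = ((1.2)·(1.4) + (-0.8)·(-3.6) + (2.2)·(-2.6) + (-2.8)·(1.4) + (0.2)·(3.4)) / 4 = -4.4/4 = -1.1
  S[B,B] = ((-2.2)·(-2.2) + (-1.2)·(-1.2) + (2.8)·(2.8) + (-0.2)·(-0.2) + (0.8)·(0.8)) / 4 = 14.8/4 = 3.7
  S[B,C] = ((-2.2)·(1.4) + (-1.2)·(-3.6) + (2.8)·(-2.6) + (-0.2)·(1.4) + (0.8)·(3.4)) / 4 = -3.6/4 = -0.9
  S[C,C] = ((1.4)·(1.4) + (-3.6)·(-3.6) + (-2.6)·(-2.6) + (1.4)·(1.4) + (3.4)·(3.4)) / 4 = 35.2/4 = 8.8

S is symmetric (S[j,i] = S[i,j]). Assembling:

S = [[3.7, 1.3, -1.1],
 [1.3, 3.7, -0.9],
 [-1.1, -0.9, 8.8]]


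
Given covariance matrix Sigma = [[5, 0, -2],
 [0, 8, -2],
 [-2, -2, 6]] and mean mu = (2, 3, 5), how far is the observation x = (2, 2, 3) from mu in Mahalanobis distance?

Step 1 — centre the observation: (x - mu) = (0, -1, -2).

Step 2 — invert Sigma (cofactor / det for 3×3, or solve directly):
  Sigma^{-1} = [[0.234, 0.0213, 0.0851],
 [0.0213, 0.1383, 0.0532],
 [0.0851, 0.0532, 0.2128]].

Step 3 — form the quadratic (x - mu)^T · Sigma^{-1} · (x - mu):
  Sigma^{-1} · (x - mu) = (-0.1915, -0.2447, -0.4787).
  (x - mu)^T · [Sigma^{-1} · (x - mu)] = (0)·(-0.1915) + (-1)·(-0.2447) + (-2)·(-0.4787) = 1.2021.

Step 4 — take square root: d = √(1.2021) ≈ 1.0964.

d(x, mu) = √(1.2021) ≈ 1.0964


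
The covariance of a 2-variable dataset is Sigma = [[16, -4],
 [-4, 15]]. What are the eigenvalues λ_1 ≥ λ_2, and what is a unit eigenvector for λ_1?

Step 1 — characteristic polynomial of 2×2 Sigma:
  det(Sigma - λI) = λ² - trace · λ + det = 0.
  trace = 16 + 15 = 31, det = 16·15 - (-4)² = 224.
Step 2 — discriminant:
  Δ = trace² - 4·det = 961 - 896 = 65.
Step 3 — eigenvalues:
  λ = (trace ± √Δ)/2 = (31 ± 8.0623)/2,
  λ_1 = 19.5311,  λ_2 = 11.4689.

Step 4 — unit eigenvector for λ_1: solve (Sigma - λ_1 I)v = 0. First row:
  (16 - 19.5311)·v_x + (-4)·v_y = 0, i.e. (-3.5311)·v_x + (-4)·v_y = 0,
  so v ∝ (b, λ_1 - a) = (-4, 3.5311); multiply by -1 so the first entry is positive: u = (4, -3.5311).
  ||u|| = √((4)² + (-3.5311)²) = √(28.4689) ≈ 5.3356,
  v_1 = u/||u|| ≈ (0.7497, -0.6618) (||v_1|| = 1).

λ_1 = 19.5311,  λ_2 = 11.4689;  v_1 ≈ (0.7497, -0.6618)


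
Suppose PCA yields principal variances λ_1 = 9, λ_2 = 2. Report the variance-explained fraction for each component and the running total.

Step 1 — total variance = trace(Sigma) = Σ λ_i = 9 + 2 = 11.

Step 2 — fraction explained by component i = λ_i / Σ λ:
  PC1: 9/11 = 0.8182
  PC2: 2/11 = 0.1818

Step 3 — cumulative fraction after k components = (λ_1 + ... + λ_k) / Σ λ:
  k = 1: 9/11 = 0.8182
  k = 2: (9 + 2)/11 = 11/11 = 1

Summary (fraction, with percent):

explained: PC1 0.8182 (81.82%), PC2 0.1818 (18.18%);  cumulative: 0.8182, 1


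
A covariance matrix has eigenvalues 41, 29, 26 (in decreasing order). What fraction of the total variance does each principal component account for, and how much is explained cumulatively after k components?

Step 1 — total variance = trace(Sigma) = Σ λ_i = 41 + 29 + 26 = 96.

Step 2 — fraction explained by component i = λ_i / Σ λ:
  PC1: 41/96 = 0.4271
  PC2: 29/96 = 0.3021
  PC3: 26/96 = 0.2708

Step 3 — cumulative fraction after k components = (λ_1 + ... + λ_k) / Σ λ:
  k = 1: 41/96 = 0.4271
  k = 2: (41 + 29)/96 = 70/96 = 0.7292
  k = 3: (41 + 29 + 26)/96 = 96/96 = 1

Summary (fraction, with percent):

explained: PC1 0.4271 (42.71%), PC2 0.3021 (30.21%), PC3 0.2708 (27.08%);  cumulative: 0.4271, 0.7292, 1


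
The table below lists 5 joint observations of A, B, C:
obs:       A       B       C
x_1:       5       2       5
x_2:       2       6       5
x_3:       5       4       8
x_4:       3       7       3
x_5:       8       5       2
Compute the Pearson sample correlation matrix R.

Step 1 — column means:
  mean(A) = (5 + 2 + 5 + 3 + 8) / 5 = 23/5 = 4.6
  mean(B) = (2 + 6 + 4 + 7 + 5) / 5 = 24/5 = 4.8
  mean(C) = (5 + 5 + 8 + 3 + 2) / 5 = 23/5 = 4.6

Step 2 — sample variances and covariances s[i,j] = (1/(n-1)) · Σ_k (x_{k,i} - mean_i) · (x_{k,j} - mean_j), with n-1 = 4:
  s[A,A] = ((0.4)·(0.4) + (-2.6)·(-2.6) + (0.4)·(0.4) + (-1.6)·(-1.6) + (3.4)·(3.4)) / 4 = 21.2/4 = 5.3
  s[A,B] = ((0.4)·(-2.8) + (-2.6)·(1.2) + (0.4)·(-0.8) + (-1.6)·(2.2) + (3.4)·(0.2)) / 4 = -7.4/4 = -1.85
  s[A,C] = ((0.4)·(0.4) + (-2.6)·(0.4) + (0.4)·(3.4) + (-1.6)·(-1.6) + (3.4)·(-2.6)) / 4 = -5.8/4 = -1.45
  s[B,B] = ((-2.8)·(-2.8) + (1.2)·(1.2) + (-0.8)·(-0.8) + (2.2)·(2.2) + (0.2)·(0.2)) / 4 = 14.8/4 = 3.7
  s[B,C] = ((-2.8)·(0.4) + (1.2)·(0.4) + (-0.8)·(3.4) + (2.2)·(-1.6) + (0.2)·(-2.6)) / 4 = -7.4/4 = -1.85
  s[C,C] = ((0.4)·(0.4) + (0.4)·(0.4) + (3.4)·(3.4) + (-1.6)·(-1.6) + (-2.6)·(-2.6)) / 4 = 21.2/4 = 5.3
  Sample standard deviations s_i = √(s[i,i]):
  s(A) = √(5.3) = 2.3022
  s(B) = √(3.7) = 1.9235
  s(C) = √(5.3) = 2.3022

Step 3 — r_{ij} = s_{ij} / (s_i · s_j):
  r[A,A] = 1 (diagonal).
  r[A,B] = -1.85 / (2.3022 · 1.9235) = -1.85 / 4.4283 = -0.4178
  r[A,C] = -1.45 / (2.3022 · 2.3022) = -1.45 / 5.3 = -0.2736
  r[B,B] = 1 (diagonal).
  r[B,C] = -1.85 / (1.9235 · 2.3022) = -1.85 / 4.4283 = -0.4178
  r[C,C] = 1 (diagonal).

R is symmetric with unit diagonal. Assembling:

R = [[1, -0.4178, -0.2736],
 [-0.4178, 1, -0.4178],
 [-0.2736, -0.4178, 1]]


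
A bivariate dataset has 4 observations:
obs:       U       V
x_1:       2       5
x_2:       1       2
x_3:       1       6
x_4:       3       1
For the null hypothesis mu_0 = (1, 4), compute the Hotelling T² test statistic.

Step 1 — sample mean vector:
  mean(U) = (2 + 1 + 1 + 3) / 4 = 7/4 = 1.75
  mean(V) = (5 + 2 + 6 + 1) / 4 = 14/4 = 3.5
  x̄ = (1.75, 3.5),  deviation x̄ - mu_0 = (1.75, 3.5) - (1, 4) = (0.75, -0.5).

Step 2 — sample covariance matrix, S[i,j] = (1/(n-1)) · Σ_k (x_{k,i} - mean_i) · (x_{k,j} - mean_j), divisor n-1 = 3:
  S[U,U] = ((0.25)·(0.25) + (-0.75)·(-0.75) + (-0.75)·(-0.75) + (1.25)·(1.25)) / 3 = 2.75/3 = 0.9167
  S[U,V] = ((0.25)·(1.5) + (-0.75)·(-1.5) + (-0.75)·(2.5) + (1.25)·(-2.5)) / 3 = -3.5/3 = -1.1667
  S[V,V] = ((1.5)·(1.5) + (-1.5)·(-1.5) + (2.5)·(2.5) + (-2.5)·(-2.5)) / 3 = 17/3 = 5.6667
  S = [[0.9167, -1.1667],
 [-1.1667, 5.6667]].

Step 3 — invert S. det(S) = 0.9167·5.6667 - (-1.1667)² = 3.8333.
  S^{-1} = (1/det) · [[d, -b], [-b, a]] = [[1.4783, 0.3043],
 [0.3043, 0.2391]].

Step 4 — quadratic form (x̄ - mu_0)^T · S^{-1} · (x̄ - mu_0):
  S^{-1} · (x̄ - mu_0) = (0.9565, 0.1087),
  (x̄ - mu_0)^T · [...] = (0.75)·(0.9565) + (-0.5)·(0.1087) = 0.663.

Step 5 — scale by n: T² = 4 · 0.663 = 2.6522.

T² ≈ 2.6522


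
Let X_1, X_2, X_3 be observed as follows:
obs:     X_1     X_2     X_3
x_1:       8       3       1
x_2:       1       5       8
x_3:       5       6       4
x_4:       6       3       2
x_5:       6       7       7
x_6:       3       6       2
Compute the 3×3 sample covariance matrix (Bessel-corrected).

Step 1 — column means:
  mean(X_1) = (8 + 1 + 5 + 6 + 6 + 3) / 6 = 29/6 = 4.8333
  mean(X_2) = (3 + 5 + 6 + 3 + 7 + 6) / 6 = 30/6 = 5
  mean(X_3) = (1 + 8 + 4 + 2 + 7 + 2) / 6 = 24/6 = 4

Step 2 — sample covariance S[i,j] = (1/(n-1)) · Σ_k (x_{k,i} - mean_i) · (x_{k,j} - mean_j), with n-1 = 5.
  S[X_1,X_1] = ((3.1667)·(3.1667) + (-3.8333)·(-3.8333) + (0.1667)·(0.1667) + (1.1667)·(1.1667) + (1.1667)·(1.1667) + (-1.8333)·(-1.8333)) / 5 = 30.8333/5 = 6.1667
  S[X_1,X_2] = ((3.1667)·(-2) + (-3.8333)·(0) + (0.1667)·(1) + (1.1667)·(-2) + (1.1667)·(2) + (-1.8333)·(1)) / 5 = -8/5 = -1.6
  S[X_1,X_3] = ((3.1667)·(-3) + (-3.8333)·(4) + (0.1667)·(0) + (1.1667)·(-2) + (1.1667)·(3) + (-1.8333)·(-2)) / 5 = -20/5 = -4
  S[X_2,X_2] = ((-2)·(-2) + (0)·(0) + (1)·(1) + (-2)·(-2) + (2)·(2) + (1)·(1)) / 5 = 14/5 = 2.8
  S[X_2,X_3] = ((-2)·(-3) + (0)·(4) + (1)·(0) + (-2)·(-2) + (2)·(3) + (1)·(-2)) / 5 = 14/5 = 2.8
  S[X_3,X_3] = ((-3)·(-3) + (4)·(4) + (0)·(0) + (-2)·(-2) + (3)·(3) + (-2)·(-2)) / 5 = 42/5 = 8.4

S is symmetric (S[j,i] = S[i,j]). Assembling:

S = [[6.1667, -1.6, -4],
 [-1.6, 2.8, 2.8],
 [-4, 2.8, 8.4]]


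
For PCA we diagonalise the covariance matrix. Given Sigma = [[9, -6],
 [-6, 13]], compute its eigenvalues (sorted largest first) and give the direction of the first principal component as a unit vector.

Step 1 — characteristic polynomial of 2×2 Sigma:
  det(Sigma - λI) = λ² - trace · λ + det = 0.
  trace = 9 + 13 = 22, det = 9·13 - (-6)² = 81.
Step 2 — discriminant:
  Δ = trace² - 4·det = 484 - 324 = 160.
Step 3 — eigenvalues:
  λ = (trace ± √Δ)/2 = (22 ± 12.6491)/2,
  λ_1 = 17.3246,  λ_2 = 4.6754.

Step 4 — unit eigenvector for λ_1: solve (Sigma - λ_1 I)v = 0. First row:
  (9 - 17.3246)·v_x + (-6)·v_y = 0, i.e. (-8.3246)·v_x + (-6)·v_y = 0,
  so v ∝ (b, λ_1 - a) = (-6, 8.3246); multiply by -1 so the first entry is positive: u = (6, -8.3246).
  ||u|| = √((6)² + (-8.3246)²) = √(105.2982) ≈ 10.2615,
  v_1 = u/||u|| ≈ (0.5847, -0.8112) (||v_1|| = 1).

λ_1 = 17.3246,  λ_2 = 4.6754;  v_1 ≈ (0.5847, -0.8112)


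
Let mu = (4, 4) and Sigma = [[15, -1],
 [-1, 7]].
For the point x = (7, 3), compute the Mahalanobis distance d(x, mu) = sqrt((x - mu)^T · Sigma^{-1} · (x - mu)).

Step 1 — centre the observation: (x - mu) = (3, -1).

Step 2 — invert Sigma. det(Sigma) = 15·7 - (-1)² = 104.
  Sigma^{-1} = (1/det) · [[d, -b], [-b, a]] = [[0.0673, 0.0096],
 [0.0096, 0.1442]].

Step 3 — form the quadratic (x - mu)^T · Sigma^{-1} · (x - mu):
  Sigma^{-1} · (x - mu) = (0.1923, -0.1154).
  (x - mu)^T · [Sigma^{-1} · (x - mu)] = (3)·(0.1923) + (-1)·(-0.1154) = 0.6923.

Step 4 — take square root: d = √(0.6923) ≈ 0.8321.

d(x, mu) = √(0.6923) ≈ 0.8321


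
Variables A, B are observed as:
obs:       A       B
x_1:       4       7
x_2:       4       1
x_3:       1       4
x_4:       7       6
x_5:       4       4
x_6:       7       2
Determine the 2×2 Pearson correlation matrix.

Step 1 — column means:
  mean(A) = (4 + 4 + 1 + 7 + 4 + 7) / 6 = 27/6 = 4.5
  mean(B) = (7 + 1 + 4 + 6 + 4 + 2) / 6 = 24/6 = 4

Step 2 — sample variances and covariances s[i,j] = (1/(n-1)) · Σ_k (x_{k,i} - mean_i) · (x_{k,j} - mean_j), with n-1 = 5:
  s[A,A] = ((-0.5)·(-0.5) + (-0.5)·(-0.5) + (-3.5)·(-3.5) + (2.5)·(2.5) + (-0.5)·(-0.5) + (2.5)·(2.5)) / 5 = 25.5/5 = 5.1
  s[A,B] = ((-0.5)·(3) + (-0.5)·(-3) + (-3.5)·(0) + (2.5)·(2) + (-0.5)·(0) + (2.5)·(-2)) / 5 = 0/5 = 0
  s[B,B] = ((3)·(3) + (-3)·(-3) + (0)·(0) + (2)·(2) + (0)·(0) + (-2)·(-2)) / 5 = 26/5 = 5.2
  Sample standard deviations s_i = √(s[i,i]):
  s(A) = √(5.1) = 2.2583
  s(B) = √(5.2) = 2.2804

Step 3 — r_{ij} = s_{ij} / (s_i · s_j):
  r[A,A] = 1 (diagonal).
  r[A,B] = 0 / (2.2583 · 2.2804) = 0 / 5.1498 = 0
  r[B,B] = 1 (diagonal).

R is symmetric with unit diagonal. Assembling:

R = [[1, 0],
 [0, 1]]


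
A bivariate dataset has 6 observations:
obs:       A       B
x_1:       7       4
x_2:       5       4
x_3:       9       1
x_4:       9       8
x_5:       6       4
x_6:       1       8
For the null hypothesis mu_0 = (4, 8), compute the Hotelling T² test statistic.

Step 1 — sample mean vector:
  mean(A) = (7 + 5 + 9 + 9 + 6 + 1) / 6 = 37/6 = 6.1667
  mean(B) = (4 + 4 + 1 + 8 + 4 + 8) / 6 = 29/6 = 4.8333
  x̄ = (6.1667, 4.8333),  deviation x̄ - mu_0 = (6.1667, 4.8333) - (4, 8) = (2.1667, -3.1667).

Step 2 — sample covariance matrix, S[i,j] = (1/(n-1)) · Σ_k (x_{k,i} - mean_i) · (x_{k,j} - mean_j), divisor n-1 = 5:
  S[A,A] = ((0.8333)·(0.8333) + (-1.1667)·(-1.1667) + (2.8333)·(2.8333) + (2.8333)·(2.8333) + (-0.1667)·(-0.1667) + (-5.1667)·(-5.1667)) / 5 = 44.8333/5 = 8.9667
  S[A,B] = ((0.8333)·(-0.8333) + (-1.1667)·(-0.8333) + (2.8333)·(-3.8333) + (2.8333)·(3.1667) + (-0.1667)·(-0.8333) + (-5.1667)·(3.1667)) / 5 = -17.8333/5 = -3.5667
  S[B,B] = ((-0.8333)·(-0.8333) + (-0.8333)·(-0.8333) + (-3.8333)·(-3.8333) + (3.1667)·(3.1667) + (-0.8333)·(-0.8333) + (3.1667)·(3.1667)) / 5 = 36.8333/5 = 7.3667
  S = [[8.9667, -3.5667],
 [-3.5667, 7.3667]].

Step 3 — invert S. det(S) = 8.9667·7.3667 - (-3.5667)² = 53.3333.
  S^{-1} = (1/det) · [[d, -b], [-b, a]] = [[0.1381, 0.0669],
 [0.0669, 0.1681]].

Step 4 — quadratic form (x̄ - mu_0)^T · S^{-1} · (x̄ - mu_0):
  S^{-1} · (x̄ - mu_0) = (0.0875, -0.3875),
  (x̄ - mu_0)^T · [...] = (2.1667)·(0.0875) + (-3.1667)·(-0.3875) = 1.4167.

Step 5 — scale by n: T² = 6 · 1.4167 = 8.5.

T² ≈ 8.5


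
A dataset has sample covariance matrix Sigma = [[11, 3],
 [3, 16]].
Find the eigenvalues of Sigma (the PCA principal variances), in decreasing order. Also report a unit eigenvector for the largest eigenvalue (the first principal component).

Step 1 — characteristic polynomial of 2×2 Sigma:
  det(Sigma - λI) = λ² - trace · λ + det = 0.
  trace = 11 + 16 = 27, det = 11·16 - (3)² = 167.
Step 2 — discriminant:
  Δ = trace² - 4·det = 729 - 668 = 61.
Step 3 — eigenvalues:
  λ = (trace ± √Δ)/2 = (27 ± 7.8102)/2,
  λ_1 = 17.4051,  λ_2 = 9.5949.

Step 4 — unit eigenvector for λ_1: solve (Sigma - λ_1 I)v = 0. First row:
  (11 - 17.4051)·v_x + (3)·v_y = 0, i.e. (-6.4051)·v_x + (3)·v_y = 0,
  so v ∝ (b, λ_1 - a) = (3, 6.4051) = u.
  ||u|| = √((3)² + (6.4051)²) = √(50.0256) ≈ 7.0729,
  v_1 = u/||u|| ≈ (0.4242, 0.9056) (||v_1|| = 1).

λ_1 = 17.4051,  λ_2 = 9.5949;  v_1 ≈ (0.4242, 0.9056)


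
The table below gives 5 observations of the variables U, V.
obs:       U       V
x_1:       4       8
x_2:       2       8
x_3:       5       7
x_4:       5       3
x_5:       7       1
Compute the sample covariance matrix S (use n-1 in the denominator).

Step 1 — column means:
  mean(U) = (4 + 2 + 5 + 5 + 7) / 5 = 23/5 = 4.6
  mean(V) = (8 + 8 + 7 + 3 + 1) / 5 = 27/5 = 5.4

Step 2 — sample covariance S[i,j] = (1/(n-1)) · Σ_k (x_{k,i} - mean_i) · (x_{k,j} - mean_j), with n-1 = 4.
  S[U,U] = ((-0.6)·(-0.6) + (-2.6)·(-2.6) + (0.4)·(0.4) + (0.4)·(0.4) + (2.4)·(2.4)) / 4 = 13.2/4 = 3.3
  S[U,V] = ((-0.6)·(2.6) + (-2.6)·(2.6) + (0.4)·(1.6) + (0.4)·(-2.4) + (2.4)·(-4.4)) / 4 = -19.2/4 = -4.8
  S[V,V] = ((2.6)·(2.6) + (2.6)·(2.6) + (1.6)·(1.6) + (-2.4)·(-2.4) + (-4.4)·(-4.4)) / 4 = 41.2/4 = 10.3

S is symmetric (S[j,i] = S[i,j]). Assembling:

S = [[3.3, -4.8],
 [-4.8, 10.3]]


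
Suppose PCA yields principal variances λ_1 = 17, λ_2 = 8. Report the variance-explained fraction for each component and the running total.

Step 1 — total variance = trace(Sigma) = Σ λ_i = 17 + 8 = 25.

Step 2 — fraction explained by component i = λ_i / Σ λ:
  PC1: 17/25 = 0.68
  PC2: 8/25 = 0.32

Step 3 — cumulative fraction after k components = (λ_1 + ... + λ_k) / Σ λ:
  k = 1: 17/25 = 0.68
  k = 2: (17 + 8)/25 = 25/25 = 1

Summary (fraction, with percent):

explained: PC1 0.68 (68%), PC2 0.32 (32%);  cumulative: 0.68, 1


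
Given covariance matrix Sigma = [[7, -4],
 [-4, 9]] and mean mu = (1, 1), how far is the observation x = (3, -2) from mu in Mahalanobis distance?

Step 1 — centre the observation: (x - mu) = (2, -3).

Step 2 — invert Sigma. det(Sigma) = 7·9 - (-4)² = 47.
  Sigma^{-1} = (1/det) · [[d, -b], [-b, a]] = [[0.1915, 0.0851],
 [0.0851, 0.1489]].

Step 3 — form the quadratic (x - mu)^T · Sigma^{-1} · (x - mu):
  Sigma^{-1} · (x - mu) = (0.1277, -0.2766).
  (x - mu)^T · [Sigma^{-1} · (x - mu)] = (2)·(0.1277) + (-3)·(-0.2766) = 1.0851.

Step 4 — take square root: d = √(1.0851) ≈ 1.0417.

d(x, mu) = √(1.0851) ≈ 1.0417


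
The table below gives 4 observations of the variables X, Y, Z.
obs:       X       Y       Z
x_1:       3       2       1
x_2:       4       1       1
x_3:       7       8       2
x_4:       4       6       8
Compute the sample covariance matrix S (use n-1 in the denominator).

Step 1 — column means:
  mean(X) = (3 + 4 + 7 + 4) / 4 = 18/4 = 4.5
  mean(Y) = (2 + 1 + 8 + 6) / 4 = 17/4 = 4.25
  mean(Z) = (1 + 1 + 2 + 8) / 4 = 12/4 = 3

Step 2 — sample covariance S[i,j] = (1/(n-1)) · Σ_k (x_{k,i} - mean_i) · (x_{k,j} - mean_j), with n-1 = 3.
  S[X,X] = ((-1.5)·(-1.5) + (-0.5)·(-0.5) + (2.5)·(2.5) + (-0.5)·(-0.5)) / 3 = 9/3 = 3
  S[X,Y] = ((-1.5)·(-2.25) + (-0.5)·(-3.25) + (2.5)·(3.75) + (-0.5)·(1.75)) / 3 = 13.5/3 = 4.5
  S[X,Z] = ((-1.5)·(-2) + (-0.5)·(-2) + (2.5)·(-1) + (-0.5)·(5)) / 3 = -1/3 = -0.3333
  S[Y,Y] = ((-2.25)·(-2.25) + (-3.25)·(-3.25) + (3.75)·(3.75) + (1.75)·(1.75)) / 3 = 32.75/3 = 10.9167
  S[Y,Z] = ((-2.25)·(-2) + (-3.25)·(-2) + (3.75)·(-1) + (1.75)·(5)) / 3 = 16/3 = 5.3333
  S[Z,Z] = ((-2)·(-2) + (-2)·(-2) + (-1)·(-1) + (5)·(5)) / 3 = 34/3 = 11.3333

S is symmetric (S[j,i] = S[i,j]). Assembling:

S = [[3, 4.5, -0.3333],
 [4.5, 10.9167, 5.3333],
 [-0.3333, 5.3333, 11.3333]]


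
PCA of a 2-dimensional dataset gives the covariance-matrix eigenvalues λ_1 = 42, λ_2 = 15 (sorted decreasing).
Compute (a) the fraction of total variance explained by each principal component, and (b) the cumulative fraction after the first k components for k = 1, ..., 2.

Step 1 — total variance = trace(Sigma) = Σ λ_i = 42 + 15 = 57.

Step 2 — fraction explained by component i = λ_i / Σ λ:
  PC1: 42/57 = 0.7368
  PC2: 15/57 = 0.2632

Step 3 — cumulative fraction after k components = (λ_1 + ... + λ_k) / Σ λ:
  k = 1: 42/57 = 0.7368
  k = 2: (42 + 15)/57 = 57/57 = 1

Summary (fraction, with percent):

explained: PC1 0.7368 (73.68%), PC2 0.2632 (26.32%);  cumulative: 0.7368, 1


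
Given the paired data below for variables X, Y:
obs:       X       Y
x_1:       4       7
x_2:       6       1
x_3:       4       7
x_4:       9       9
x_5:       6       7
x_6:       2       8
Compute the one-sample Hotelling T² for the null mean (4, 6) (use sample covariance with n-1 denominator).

Step 1 — sample mean vector:
  mean(X) = (4 + 6 + 4 + 9 + 6 + 2) / 6 = 31/6 = 5.1667
  mean(Y) = (7 + 1 + 7 + 9 + 7 + 8) / 6 = 39/6 = 6.5
  x̄ = (5.1667, 6.5),  deviation x̄ - mu_0 = (5.1667, 6.5) - (4, 6) = (1.1667, 0.5).

Step 2 — sample covariance matrix, S[i,j] = (1/(n-1)) · Σ_k (x_{k,i} - mean_i) · (x_{k,j} - mean_j), divisor n-1 = 5:
  S[X,X] = ((-1.1667)·(-1.1667) + (0.8333)·(0.8333) + (-1.1667)·(-1.1667) + (3.8333)·(3.8333) + (0.8333)·(0.8333) + (-3.1667)·(-3.1667)) / 5 = 28.8333/5 = 5.7667
  S[X,Y] = ((-1.1667)·(0.5) + (0.8333)·(-5.5) + (-1.1667)·(0.5) + (3.8333)·(2.5) + (0.8333)·(0.5) + (-3.1667)·(1.5)) / 5 = -0.5/5 = -0.1
  S[Y,Y] = ((0.5)·(0.5) + (-5.5)·(-5.5) + (0.5)·(0.5) + (2.5)·(2.5) + (0.5)·(0.5) + (1.5)·(1.5)) / 5 = 39.5/5 = 7.9
  S = [[5.7667, -0.1],
 [-0.1, 7.9]].

Step 3 — invert S. det(S) = 5.7667·7.9 - (-0.1)² = 45.5467.
  S^{-1} = (1/det) · [[d, -b], [-b, a]] = [[0.1734, 0.0022],
 [0.0022, 0.1266]].

Step 4 — quadratic form (x̄ - mu_0)^T · S^{-1} · (x̄ - mu_0):
  S^{-1} · (x̄ - mu_0) = (0.2035, 0.0659),
  (x̄ - mu_0)^T · [...] = (1.1667)·(0.2035) + (0.5)·(0.0659) = 0.2703.

Step 5 — scale by n: T² = 6 · 0.2703 = 1.6218.

T² ≈ 1.6218
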